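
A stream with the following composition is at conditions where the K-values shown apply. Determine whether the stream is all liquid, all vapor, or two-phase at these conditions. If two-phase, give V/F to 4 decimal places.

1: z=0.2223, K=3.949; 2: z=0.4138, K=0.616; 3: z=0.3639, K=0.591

two-phase, V/F = 0.2980

ΣzᵢKᵢ = 1.3478; Σzᵢ/Kᵢ = 1.3438.
Both exceed 1, so a two-phase solution exists.
Newton iteration, ψ⁰ = 0.5:
  ψ = 0.5000: g = -0.11883, g' = -0.5054 → ψ = 0.2649
  ψ = 0.2649: g = 0.02425, g' = -0.7616 → ψ = 0.2967
  ψ = 0.2967: g = 0.00090, g' = -0.7065 → ψ = 0.2980
Converged at ψ = 0.2980.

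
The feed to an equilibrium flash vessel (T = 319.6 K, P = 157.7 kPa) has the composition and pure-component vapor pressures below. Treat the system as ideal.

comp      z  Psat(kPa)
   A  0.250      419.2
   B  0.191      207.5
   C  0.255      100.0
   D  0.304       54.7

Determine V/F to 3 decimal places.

V/F = 0.265

Raoult's law: Kᵢ = Pᵢˢᵃᵗ/P = Pᵢˢᵃᵗ/157.7.
  K_A = 419.2/157.7 = 2.65821, K_B = 207.5/157.7 = 1.31579, K_C = 100.0/157.7 = 0.63412, K_D = 54.7/157.7 = 0.34686
Rachford–Rice: g(V/F) = Σ zᵢ(Kᵢ−1)/(1+V/F(Kᵢ−1)) = 0.
Check two-phase: ΣzᵢKᵢ = 1.183 > 1 and Σzᵢ/Kᵢ = 1.518 > 1, so g(0) = 0.183 > 0 and g(1) = -0.518 < 0.
Iterate (Newton) starting at V/F = 0.53:
  V/F = 0.530: g = -0.1471, g' = -0.565 → V/F = 0.269
  V/F = 0.269: g = -0.0023, g' = -0.578 → V/F = 0.265
Converged at V/F = 0.265.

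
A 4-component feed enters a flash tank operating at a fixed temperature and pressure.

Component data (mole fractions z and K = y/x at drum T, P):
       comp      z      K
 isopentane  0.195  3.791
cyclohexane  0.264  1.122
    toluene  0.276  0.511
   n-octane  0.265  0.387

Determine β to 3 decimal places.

β = 0.258

Let β = V/F and solve Σ zᵢ(Kᵢ−1)/(1+β(Kᵢ−1)) = 0.
Feasibility: ΣzᵢKᵢ = 1.279, Σzᵢ/Kᵢ = 1.512 — both > 1, two phases present.
Newton iteration, β⁰ = 0.63:
  β = 0.630: g = -0.2325, g' = -0.605 → β = 0.246
  β = 0.246: g = 0.0094, g' = -0.761 → β = 0.258
Converged at β = 0.258.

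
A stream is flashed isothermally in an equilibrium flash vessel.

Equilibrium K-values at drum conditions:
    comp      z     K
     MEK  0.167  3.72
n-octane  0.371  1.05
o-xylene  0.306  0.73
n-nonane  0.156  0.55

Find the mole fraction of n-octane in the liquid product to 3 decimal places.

x_n-octane = 0.360

Rachford–Rice: g(V/F) = Σ zᵢ(Kᵢ−1)/(1+V/F(Kᵢ−1)) = 0.
Check two-phase: ΣzᵢKᵢ = 1.320 > 1 and Σzᵢ/Kᵢ = 1.101 > 1, so g(0) = 0.320 > 0 and g(1) = -0.101 < 0.
Iterate (Newton) starting at V/F = 0.5:
  V/F = 0.500: g = 0.0245, g' = -0.305 → V/F = 0.580
  V/F = 0.580: g = 0.0012, g' = -0.276 → V/F = 0.585
Converged at V/F = 0.585.
Compositions from xᵢ = zᵢ/(1+V/F(Kᵢ−1)), yᵢ = Kᵢxᵢ:
  MEK: x = 0.064, y = 0.240
  n-octane: x = 0.360, y = 0.378
  o-xylene: x = 0.363, y = 0.265
  n-nonane: x = 0.212, y = 0.116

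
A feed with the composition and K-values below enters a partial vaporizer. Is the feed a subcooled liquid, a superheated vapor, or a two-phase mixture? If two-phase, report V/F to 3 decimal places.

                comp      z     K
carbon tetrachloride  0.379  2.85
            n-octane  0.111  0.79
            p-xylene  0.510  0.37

two-phase, V/F = 0.336

ΣzᵢKᵢ = 1.357; Σzᵢ/Kᵢ = 1.652.
Both exceed 1, so a two-phase solution exists.
Newton iteration, ψ⁰ = 0.42:
  ψ = 0.420: g = -0.0679, g' = -0.791 → ψ = 0.334
  ψ = 0.334: g = 0.0013, g' = -0.826 → ψ = 0.336
Converged at ψ = 0.336.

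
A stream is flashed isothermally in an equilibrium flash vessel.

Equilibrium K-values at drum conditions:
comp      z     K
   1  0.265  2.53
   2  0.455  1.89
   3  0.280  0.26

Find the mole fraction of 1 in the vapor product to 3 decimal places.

Iterate (Newton) starting at V/F = 0.45:
  V/F = 0.450: g = 0.2186, g' = -0.746 → V/F = 0.743
  V/F = 0.743: g = -0.0268, g' = -1.023 → V/F = 0.717
  V/F = 0.717: g = -0.0007, g' = -0.971 → V/F = 0.716
Converged at V/F = 0.716.
Compositions from xᵢ = zᵢ/(1+V/F(Kᵢ−1)), yᵢ = Kᵢxᵢ:
  1: x = 0.126, y = 0.320
  2: x = 0.278, y = 0.525
  3: x = 0.596, y = 0.155

y_1 = 0.320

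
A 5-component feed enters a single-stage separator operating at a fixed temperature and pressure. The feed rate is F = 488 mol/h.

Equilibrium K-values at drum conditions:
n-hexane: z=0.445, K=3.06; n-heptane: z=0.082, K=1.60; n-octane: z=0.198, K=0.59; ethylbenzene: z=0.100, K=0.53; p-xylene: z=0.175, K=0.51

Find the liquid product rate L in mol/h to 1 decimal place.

L = 58.4 mol/h

Let ψ = V/F and solve Σ zᵢ(Kᵢ−1)/(1+ψ(Kᵢ−1)) = 0.
Feasibility: ΣzᵢKᵢ = 1.752, Σzᵢ/Kᵢ = 1.064 — both > 1, two phases present.
Newton iteration, ψ⁰ = 0.46:
  ψ = 0.460: g = 0.2385, g' = -0.673 → ψ = 0.815
  ψ = 0.815: g = 0.0345, g' = -0.526 → ψ = 0.880
Converged at ψ = 0.880.
Then V = ψ·F = 0.8804·488 = 429.6 mol/h and L = F − V = 58.4 mol/h.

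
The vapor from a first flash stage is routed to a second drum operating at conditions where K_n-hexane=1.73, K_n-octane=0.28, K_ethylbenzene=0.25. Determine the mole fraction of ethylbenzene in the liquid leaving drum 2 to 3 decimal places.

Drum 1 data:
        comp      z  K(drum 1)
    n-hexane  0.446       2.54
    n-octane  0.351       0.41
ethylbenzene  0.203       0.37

Drum 1:
Newton–Raphson from ψ₁ = 0.5:
  ψ₁ = 0.500: g = -0.0924, g' = -0.755 → ψ₁ = 0.378
Converged at ψ₁ = 0.378.
Drum-1 compositions:
  n-hexane: x = 0.282, y = 0.716
  n-octane: x = 0.452, y = 0.185
  ethylbenzene: x = 0.266, y = 0.099
Drum-2 feed = drum-1 vapor: z₂ = (0.7163, 0.1852, 0.0986).
Drum 2:
Let ψ₂ = V/F and solve Σ zᵢ(Kᵢ−1)/(1+ψ₂(Kᵢ−1)) = 0.
Check two-phase: ΣzᵢKᵢ = 1.316 > 1 and Σzᵢ/Kᵢ = 1.470 > 1, so g(0) = 0.316 > 0 and g(1) = -0.470 < 0.
Newton iteration, ψ₂⁰ = 0.5:
  ψ₂ = 0.500: g = 0.0565, g' = -0.581 → ψ₂ = 0.597
  ψ₂ = 0.597: g = -0.0036, g' = -0.662 → ψ₂ = 0.592
Converged at ψ₂ = 0.592.
  n-hexane: x = 0.500, y = 0.865
  n-octane: x = 0.323, y = 0.090
  ethylbenzene: x = 0.177, y = 0.044

x_ethylbenzene (drum 2) = 0.177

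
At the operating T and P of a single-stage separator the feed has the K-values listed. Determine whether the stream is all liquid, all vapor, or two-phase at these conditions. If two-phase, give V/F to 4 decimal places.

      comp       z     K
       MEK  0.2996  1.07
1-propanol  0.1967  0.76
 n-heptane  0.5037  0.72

ΣzᵢKᵢ = 0.8327; Σzᵢ/Kᵢ = 1.2384.
Since ΣzᵢKᵢ < 1 the mixture is below its bubble point — single liquid phase.

all liquid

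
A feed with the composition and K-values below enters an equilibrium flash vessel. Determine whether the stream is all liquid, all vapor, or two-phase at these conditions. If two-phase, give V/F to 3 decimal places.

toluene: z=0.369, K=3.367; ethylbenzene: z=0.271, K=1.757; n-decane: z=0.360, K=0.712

ΣzᵢKᵢ = 1.975; Σzᵢ/Kᵢ = 0.769.
Since Σzᵢ/Kᵢ < 1 the mixture is above its dew point — single vapor phase.

all vapor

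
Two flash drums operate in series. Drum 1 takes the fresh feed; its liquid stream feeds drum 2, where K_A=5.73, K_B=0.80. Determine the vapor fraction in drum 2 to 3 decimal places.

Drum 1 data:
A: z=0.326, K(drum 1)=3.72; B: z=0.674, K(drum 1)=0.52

V/F (drum 2) = 0.570

Drum 1:
Binary case is linear: z₁(K₁−1)(1+ψ₁(K₂−1)) + z₂(K₂−1)(1+ψ₁(K₁−1)) = 0
⇒ ψ₁ = [z₁(K₁−1)+z₂(K₂−1)] / [−(K₁−1)(K₂−1)] = 0.5632/1.3056 = 0.431
Drum-1 compositions:
  A: x = 0.150, y = 0.558
  B: x = 0.850, y = 0.442
Drum-2 feed = drum-1 liquid: z₂ = (0.1500, 0.8500).
Drum 2:
Rachford–Rice: g(ψ₂) = Σ zᵢ(Kᵢ−1)/(1+ψ₂(Kᵢ−1)) = 0.
Feasibility: ΣzᵢKᵢ = 1.539, Σzᵢ/Kᵢ = 1.089 — both > 1, two phases present.
Binary case is linear: z₁(K₁−1)(1+ψ₂(K₂−1)) + z₂(K₂−1)(1+ψ₂(K₁−1)) = 0
⇒ ψ₂ = [z₁(K₁−1)+z₂(K₂−1)] / [−(K₁−1)(K₂−1)] = 0.5395/0.9460 = 0.570
  A: x = 0.041, y = 0.232
  B: x = 0.959, y = 0.768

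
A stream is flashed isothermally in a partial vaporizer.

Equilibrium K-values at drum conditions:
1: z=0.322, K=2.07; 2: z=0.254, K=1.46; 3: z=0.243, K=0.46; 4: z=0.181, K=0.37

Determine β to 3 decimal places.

β = 0.443

Material balance + equilibrium reduce to Σ zᵢ(Kᵢ−1)/(1+β(Kᵢ−1)) = 0.
g(0) = ΣzᵢKᵢ − 1 = 0.216 and g(1) = 1 − Σzᵢ/Kᵢ = -0.347, so a root lies in (0, 1).
Newton iteration, β⁰ = 0.5:
  β = 0.500: g = -0.0268, g' = -0.478 → β = 0.444
  β = 0.444: g = -0.0003, g' = -0.468 → β = 0.443
Converged at β = 0.443.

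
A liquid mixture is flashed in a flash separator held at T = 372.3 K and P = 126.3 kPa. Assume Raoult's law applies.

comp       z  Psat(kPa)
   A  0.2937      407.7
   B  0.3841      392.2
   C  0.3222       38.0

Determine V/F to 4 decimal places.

Raoult's law: Kᵢ = Pᵢˢᵃᵗ/P = Pᵢˢᵃᵗ/126.3.
  K_A = 407.7/126.3 = 3.228029, K_B = 392.2/126.3 = 3.105305, K_C = 38.0/126.3 = 0.300871
Material balance + equilibrium reduce to Σ zᵢ(Kᵢ−1)/(1+V/F(Kᵢ−1)) = 0.
Feasibility: ΣzᵢKᵢ = 2.2378, Σzᵢ/Kᵢ = 1.2856 — both > 1, two phases present.
Iterate (Newton) starting at V/F = 0.64:
  V/F = 0.6400: g = 0.20656, g' = -1.0725 → V/F = 0.8326
  V/F = 0.8326: g = -0.01607, g' = -1.3052 → V/F = 0.8203
  V/F = 0.8203: g = -0.00018, g' = -1.2770 → V/F = 0.8201
Converged at V/F = 0.8201.

V/F = 0.8201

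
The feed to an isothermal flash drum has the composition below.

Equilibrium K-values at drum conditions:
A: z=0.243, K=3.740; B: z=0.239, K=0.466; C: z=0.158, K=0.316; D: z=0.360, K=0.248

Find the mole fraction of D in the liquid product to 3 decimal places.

Rachford–Rice: g(ψ) = Σ zᵢ(Kᵢ−1)/(1+ψ(Kᵢ−1)) = 0.
Feasibility: ΣzᵢKᵢ = 1.159, Σzᵢ/Kᵢ = 2.529 — both > 1, two phases present.
Iterate (Newton) starting at ψ = 0.5:
  ψ = 0.500: g = -0.4913, g' = -1.145 → ψ = 0.071
  ψ = 0.071: g = 0.0251, g' = -1.661 → ψ = 0.086
  ψ = 0.086: g = 0.0006, g' = -1.585 → ψ = 0.087
Converged at ψ = 0.087.
Compositions from xᵢ = zᵢ/(1+ψ(Kᵢ−1)), yᵢ = Kᵢxᵢ:
  A: x = 0.196, y = 0.735
  B: x = 0.251, y = 0.117
  C: x = 0.168, y = 0.053
  D: x = 0.385, y = 0.095

x_D = 0.385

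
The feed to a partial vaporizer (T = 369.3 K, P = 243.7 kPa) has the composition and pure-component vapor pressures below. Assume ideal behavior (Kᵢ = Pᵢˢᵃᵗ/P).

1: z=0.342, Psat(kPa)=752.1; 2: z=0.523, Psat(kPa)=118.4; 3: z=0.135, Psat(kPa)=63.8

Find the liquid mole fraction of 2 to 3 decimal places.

x_2 = 0.615

Raoult's law: Kᵢ = Pᵢˢᵃᵗ/P = Pᵢˢᵃᵗ/243.7.
  K_1 = 752.1/243.7 = 3.08617, K_2 = 118.4/243.7 = 0.48584, K_3 = 63.8/243.7 = 0.26180
Let ψ = V/F and solve Σ zᵢ(Kᵢ−1)/(1+ψ(Kᵢ−1)) = 0.
Check two-phase: ΣzᵢKᵢ = 1.345 > 1 and Σzᵢ/Kᵢ = 1.703 > 1, so g(0) = 0.345 > 0 and g(1) = -0.703 < 0.
Newton–Raphson from ψ = 0.56:
  ψ = 0.560: g = -0.2185, g' = -0.803 → ψ = 0.288
  ψ = 0.288: g = 0.0035, g' = -0.890 → ψ = 0.292
Converged at ψ = 0.292.
Compositions from xᵢ = zᵢ/(1+ψ(Kᵢ−1)), yᵢ = Kᵢxᵢ:
  1: x = 0.213, y = 0.656
  2: x = 0.615, y = 0.299
  3: x = 0.172, y = 0.045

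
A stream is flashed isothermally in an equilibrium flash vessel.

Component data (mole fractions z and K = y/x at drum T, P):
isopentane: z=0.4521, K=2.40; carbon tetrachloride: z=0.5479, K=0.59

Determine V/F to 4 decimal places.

Material balance + equilibrium reduce to Σ zᵢ(Kᵢ−1)/(1+V/F(Kᵢ−1)) = 0.
g(0) = ΣzᵢKᵢ − 1 = 0.4083 and g(1) = 1 − Σzᵢ/Kᵢ = -0.1170, so a root lies in (0, 1).
Binary case is linear: z₁(K₁−1)(1+V/F(K₂−1)) + z₂(K₂−1)(1+V/F(K₁−1)) = 0
⇒ V/F = [z₁(K₁−1)+z₂(K₂−1)] / [−(K₁−1)(K₂−1)] = 0.40830/0.57400 = 0.7113

V/F = 0.7113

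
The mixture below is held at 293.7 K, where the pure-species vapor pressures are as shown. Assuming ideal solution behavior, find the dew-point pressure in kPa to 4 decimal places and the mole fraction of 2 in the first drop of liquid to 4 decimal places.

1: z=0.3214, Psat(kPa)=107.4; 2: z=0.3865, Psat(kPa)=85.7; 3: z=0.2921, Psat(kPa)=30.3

At the dew point ψ → 1, so Σzᵢ/Kᵢ = 1 with Kᵢ = Pᵢˢᵃᵗ/P ⇒ 1/P = Σzᵢ/Pᵢˢᵃᵗ.
1/P = 0.3214/107.4 + 0.3865/85.7 + 0.2921/30.3 = 0.0171427 ⇒ P = 58.3338 kPa
xᵢ = zᵢP/Pᵢˢᵃᵗ ⇒ x_2 = 0.3865·58.3338/85.7 = 0.2631

Pdew = 58.3338 kPa, x_2 = 0.2631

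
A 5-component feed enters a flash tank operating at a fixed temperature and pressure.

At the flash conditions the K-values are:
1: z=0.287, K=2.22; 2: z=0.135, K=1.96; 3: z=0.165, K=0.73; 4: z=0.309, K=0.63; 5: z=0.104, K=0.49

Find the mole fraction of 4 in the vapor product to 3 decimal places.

y_4 = 0.253

Material balance + equilibrium reduce to Σ zᵢ(Kᵢ−1)/(1+β(Kᵢ−1)) = 0.
g(0) = ΣzᵢKᵢ − 1 = 0.268 and g(1) = 1 − Σzᵢ/Kᵢ = -0.127, so a root lies in (0, 1).
Iterate (Newton) starting at β = 0.55:
  β = 0.550: g = 0.0248, g' = -0.342 → β = 0.622
  β = 0.622: g = 0.0003, g' = -0.334 → β = 0.623
Converged at β = 0.623.
Compositions from xᵢ = zᵢ/(1+β(Kᵢ−1)), yᵢ = Kᵢxᵢ:
  1: x = 0.163, y = 0.362
  2: x = 0.084, y = 0.166
  3: x = 0.198, y = 0.145
  4: x = 0.402, y = 0.253
  5: x = 0.152, y = 0.075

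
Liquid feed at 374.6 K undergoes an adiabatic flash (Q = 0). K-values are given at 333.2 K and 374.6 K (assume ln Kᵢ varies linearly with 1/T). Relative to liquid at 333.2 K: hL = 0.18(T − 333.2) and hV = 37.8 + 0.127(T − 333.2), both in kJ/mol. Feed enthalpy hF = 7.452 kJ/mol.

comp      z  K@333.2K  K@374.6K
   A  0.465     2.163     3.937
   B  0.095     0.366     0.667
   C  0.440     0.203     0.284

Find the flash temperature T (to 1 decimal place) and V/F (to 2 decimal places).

Adiabatic flash: solve Rachford–Rice at each trial T, then check hF = ψ·hV(T) + (1−ψ)·hL(T).
  T = 333.2 K: K = (2.163, 0.366, 0.203), RR gives ψ = 0.145, H_out = 5.478 kJ/mol
  T = 374.6 K: K = (3.937, 0.667, 0.284), RR gives ψ = 0.520, H_out = 25.974 kJ/mol
  T = 353.9 K: K = (2.970, 0.503, 0.242), RR gives ψ = 0.378, H_out = 17.594 kJ/mol
  T = 343.5 K: K = (2.545, 0.431, 0.222), RR gives ψ = 0.280, H_out = 12.273 kJ/mol
  T = 338.4 K: K = (2.351, 0.398, 0.213), RR gives ψ = 0.219, H_out = 9.164 kJ/mol
  T = 335.8 K: K = (2.256, 0.382, 0.208), RR gives ψ = 0.184, H_out = 7.398 kJ/mol
  T = 337.1 K: K = (2.303, 0.390, 0.210), RR gives ψ = 0.202, H_out = 8.299 kJ/mol
Linear interpolation between T = 335.8 (H_out = 7.398) and T = 337.1 (H_out = 8.299) on hF = 7.452 gives T ≈ 335.9 K, at which ψ = 0.19.

T = 335.9 K, V/F = 0.19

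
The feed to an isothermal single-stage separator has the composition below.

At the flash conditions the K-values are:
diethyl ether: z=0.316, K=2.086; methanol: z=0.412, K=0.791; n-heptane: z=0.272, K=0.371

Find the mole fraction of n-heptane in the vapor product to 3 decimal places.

y_n-heptane = 0.115

Let ψ = V/F and solve Σ zᵢ(Kᵢ−1)/(1+ψ(Kᵢ−1)) = 0.
g(0) = ΣzᵢKᵢ − 1 = 0.086 and g(1) = 1 − Σzᵢ/Kᵢ = -0.405, so a root lies in (0, 1).
Iterate (Newton) starting at ψ = 0.54:
  ψ = 0.540: g = -0.1398, g' = -0.418 → ψ = 0.205
  ψ = 0.205: g = -0.0058, g' = -0.411 → ψ = 0.191
Converged at ψ = 0.191.
Compositions from xᵢ = zᵢ/(1+ψ(Kᵢ−1)), yᵢ = Kᵢxᵢ:
  diethyl ether: x = 0.262, y = 0.546
  methanol: x = 0.429, y = 0.339
  n-heptane: x = 0.309, y = 0.115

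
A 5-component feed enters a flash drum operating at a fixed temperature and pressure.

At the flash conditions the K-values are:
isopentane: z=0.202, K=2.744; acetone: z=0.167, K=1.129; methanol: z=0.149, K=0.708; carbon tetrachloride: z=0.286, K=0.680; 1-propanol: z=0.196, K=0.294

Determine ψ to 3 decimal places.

Rachford–Rice: g(ψ) = Σ zᵢ(Kᵢ−1)/(1+ψ(Kᵢ−1)) = 0.
g(0) = ΣzᵢKᵢ − 1 = 0.100 and g(1) = 1 − Σzᵢ/Kᵢ = -0.519, so a root lies in (0, 1).
Newton iteration, ψ⁰ = 0.57:
  ψ = 0.570: g = -0.1990, g' = -0.493 → ψ = 0.166
  ψ = 0.166: g = -0.0049, g' = -0.544 → ψ = 0.157
Converged at ψ = 0.157.

ψ = 0.157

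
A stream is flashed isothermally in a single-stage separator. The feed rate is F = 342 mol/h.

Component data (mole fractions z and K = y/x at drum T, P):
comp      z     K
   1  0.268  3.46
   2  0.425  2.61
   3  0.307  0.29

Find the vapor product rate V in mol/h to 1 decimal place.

Material balance + equilibrium reduce to Σ zᵢ(Kᵢ−1)/(1+β(Kᵢ−1)) = 0.
Feasibility: ΣzᵢKᵢ = 2.126, Σzᵢ/Kᵢ = 1.299 — both > 1, two phases present.
Newton–Raphson from β = 0.31:
  β = 0.310: g = 0.5510, g' = -1.267 → β = 0.745
  β = 0.745: g = 0.0811, g' = -1.127 → β = 0.817
  β = 0.817: g = -0.0044, g' = -1.262 → β = 0.813
Converged at β = 0.813.
Then V = β·F = 0.8134·342 = 278.2 mol/h and L = F − V = 63.8 mol/h.

V = 278.2 mol/h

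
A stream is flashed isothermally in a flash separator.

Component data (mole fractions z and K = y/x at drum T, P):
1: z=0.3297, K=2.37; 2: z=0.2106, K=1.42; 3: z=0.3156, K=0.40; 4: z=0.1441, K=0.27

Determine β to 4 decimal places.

β = 0.3523

Iterate (Newton) starting at β = 0.5:
  β = 0.5000: g = -0.09501, g' = -0.6656 → β = 0.3573
  β = 0.3573: g = -0.00317, g' = -0.6316 → β = 0.3523
Converged at β = 0.3523.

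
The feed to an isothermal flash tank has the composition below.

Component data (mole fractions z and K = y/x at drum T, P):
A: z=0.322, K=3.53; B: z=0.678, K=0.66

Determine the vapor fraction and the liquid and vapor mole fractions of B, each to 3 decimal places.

Newton–Raphson from ψ = 0.5:
  ψ = 0.500: g = 0.0819, g' = -0.516 → ψ = 0.659
  ψ = 0.659: g = 0.0084, g' = -0.420 → ψ = 0.679
Converged at ψ = 0.679.
Compositions from xᵢ = zᵢ/(1+ψ(Kᵢ−1)), yᵢ = Kᵢxᵢ:
  A: x = 0.118, y = 0.418
  B: x = 0.882, y = 0.582

ψ = 0.679, x_B = 0.882, y_B = 0.582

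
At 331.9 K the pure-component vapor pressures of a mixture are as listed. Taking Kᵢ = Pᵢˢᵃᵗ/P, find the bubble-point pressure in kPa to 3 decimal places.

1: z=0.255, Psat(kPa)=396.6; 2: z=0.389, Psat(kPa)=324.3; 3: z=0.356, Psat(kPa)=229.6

Pbub = 309.023 kPa

At the bubble point ψ → 0, so ΣzᵢKᵢ = 1 with Kᵢ = Pᵢˢᵃᵗ/P ⇒ P = ΣzᵢPᵢˢᵃᵗ.
P = 0.255·396.6 + 0.389·324.3 + 0.356·229.6 = 309.023 kPa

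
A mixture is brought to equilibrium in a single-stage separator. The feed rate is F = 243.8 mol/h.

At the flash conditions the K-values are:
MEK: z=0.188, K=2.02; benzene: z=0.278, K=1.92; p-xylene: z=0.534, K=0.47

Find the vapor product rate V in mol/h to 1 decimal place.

Material balance + equilibrium reduce to Σ zᵢ(Kᵢ−1)/(1+ψ(Kᵢ−1)) = 0.
Feasibility: ΣzᵢKᵢ = 1.164, Σzᵢ/Kᵢ = 1.374 — both > 1, two phases present.
Newton iteration, ψ⁰ = 0.67:
  ψ = 0.670: g = -0.1667, g' = -0.520 → ψ = 0.349
  ψ = 0.349: g = -0.0123, g' = -0.467 → ψ = 0.323
Converged at ψ = 0.323.
Then V = ψ·F = 0.3229·243.8 = 78.7 mol/h and L = F − V = 165.1 mol/h.

V = 78.7 mol/h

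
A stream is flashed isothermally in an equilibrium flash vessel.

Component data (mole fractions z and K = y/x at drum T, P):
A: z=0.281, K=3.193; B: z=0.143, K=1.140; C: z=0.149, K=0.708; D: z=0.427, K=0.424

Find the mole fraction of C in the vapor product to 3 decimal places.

Let β = V/F and solve Σ zᵢ(Kᵢ−1)/(1+β(Kᵢ−1)) = 0.
Check two-phase: ΣzᵢKᵢ = 1.347 > 1 and Σzᵢ/Kᵢ = 1.431 > 1, so g(0) = 0.347 > 0 and g(1) = -0.431 < 0.
Newton iteration, β⁰ = 0.54:
  β = 0.540: g = -0.1079, g' = -0.602 → β = 0.361
  β = 0.361: g = 0.0040, g' = -0.665 → β = 0.367
Converged at β = 0.367.
Compositions from xᵢ = zᵢ/(1+β(Kᵢ−1)), yᵢ = Kᵢxᵢ:
  A: x = 0.156, y = 0.497
  B: x = 0.136, y = 0.155
  C: x = 0.167, y = 0.118
  D: x = 0.541, y = 0.230

y_C = 0.118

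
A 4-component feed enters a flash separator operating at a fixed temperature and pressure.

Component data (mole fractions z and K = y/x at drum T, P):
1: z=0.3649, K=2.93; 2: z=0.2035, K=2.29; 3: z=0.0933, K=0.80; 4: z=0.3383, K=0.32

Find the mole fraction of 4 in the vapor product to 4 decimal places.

Rachford–Rice: g(ψ) = Σ zᵢ(Kᵢ−1)/(1+ψ(Kᵢ−1)) = 0.
Feasibility: ΣzᵢKᵢ = 1.7181, Σzᵢ/Kᵢ = 1.3872 — both > 1, two phases present.
Newton iteration, ψ⁰ = 0.41:
  ψ = 0.4100: g = 0.22556, g' = -0.8736 → ψ = 0.6682
  ψ = 0.6682: g = 0.00544, g' = -0.8874 → ψ = 0.6743
Converged at ψ = 0.6743.
Compositions from xᵢ = zᵢ/(1+ψ(Kᵢ−1)), yᵢ = Kᵢxᵢ:
  1: x = 0.1586, y = 0.4646
  2: x = 0.1088, y = 0.2492
  3: x = 0.1078, y = 0.0863
  4: x = 0.6248, y = 0.1999

y_4 = 0.1999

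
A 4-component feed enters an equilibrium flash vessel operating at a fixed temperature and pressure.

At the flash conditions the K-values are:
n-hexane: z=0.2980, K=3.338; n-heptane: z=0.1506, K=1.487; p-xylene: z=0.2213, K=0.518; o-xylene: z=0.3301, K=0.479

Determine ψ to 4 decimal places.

Rachford–Rice: g(ψ) = Σ zᵢ(Kᵢ−1)/(1+ψ(Kᵢ−1)) = 0.
Check two-phase: ΣzᵢKᵢ = 1.4914 > 1 and Σzᵢ/Kᵢ = 1.3069 > 1, so g(0) = 0.4914 > 0 and g(1) = -0.3069 < 0.
Iterate (Newton) starting at ψ = 0.43:
  ψ = 0.4300: g = 0.05189, g' = -0.6601 → ψ = 0.5086
  ψ = 0.5086: g = 0.00176, g' = -0.6189 → ψ = 0.5114
Converged at ψ = 0.5114.

ψ = 0.5114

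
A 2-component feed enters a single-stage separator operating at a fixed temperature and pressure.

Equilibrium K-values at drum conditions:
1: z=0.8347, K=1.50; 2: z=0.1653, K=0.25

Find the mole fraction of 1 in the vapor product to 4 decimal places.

Rachford–Rice: g(V/F) = Σ zᵢ(Kᵢ−1)/(1+V/F(Kᵢ−1)) = 0.
g(0) = ΣzᵢKᵢ − 1 = 0.2934 and g(1) = 1 − Σzᵢ/Kᵢ = -0.2177, so a root lies in (0, 1).
Binary case is linear: z₁(K₁−1)(1+V/F(K₂−1)) + z₂(K₂−1)(1+V/F(K₁−1)) = 0
⇒ V/F = [z₁(K₁−1)+z₂(K₂−1)] / [−(K₁−1)(K₂−1)] = 0.29337/0.37500 = 0.7823
Compositions from xᵢ = zᵢ/(1+V/F(Kᵢ−1)), yᵢ = Kᵢxᵢ:
  1: x = 0.6000, y = 0.9000
  2: x = 0.4000, y = 0.1000

y_1 = 0.9000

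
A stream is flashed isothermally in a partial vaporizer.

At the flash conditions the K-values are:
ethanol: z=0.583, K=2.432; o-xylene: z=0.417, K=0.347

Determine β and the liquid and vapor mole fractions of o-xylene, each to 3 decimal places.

Let β = V/F and solve Σ zᵢ(Kᵢ−1)/(1+β(Kᵢ−1)) = 0.
Feasibility: ΣzᵢKᵢ = 1.563, Σzᵢ/Kᵢ = 1.441 — both > 1, two phases present.
Binary case is linear: z₁(K₁−1)(1+β(K₂−1)) + z₂(K₂−1)(1+β(K₁−1)) = 0
⇒ β = [z₁(K₁−1)+z₂(K₂−1)] / [−(K₁−1)(K₂−1)] = 0.5626/0.9351 = 0.602
Compositions from xᵢ = zᵢ/(1+β(Kᵢ−1)), yᵢ = Kᵢxᵢ:
  ethanol: x = 0.313, y = 0.762
  o-xylene: x = 0.687, y = 0.238

β = 0.602, x_o-xylene = 0.687, y_o-xylene = 0.238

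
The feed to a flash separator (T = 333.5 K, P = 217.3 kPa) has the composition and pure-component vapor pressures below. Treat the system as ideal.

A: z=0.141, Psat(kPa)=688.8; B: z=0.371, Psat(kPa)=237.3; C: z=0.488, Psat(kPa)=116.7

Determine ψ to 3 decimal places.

ψ = 0.195

Raoult's law: Kᵢ = Pᵢˢᵃᵗ/P = Pᵢˢᵃᵗ/217.3.
  K_A = 688.8/217.3 = 3.16981, K_B = 237.3/217.3 = 1.09204, K_C = 116.7/217.3 = 0.53705
Material balance + equilibrium reduce to Σ zᵢ(Kᵢ−1)/(1+ψ(Kᵢ−1)) = 0.
Feasibility: ΣzᵢKᵢ = 1.114, Σzᵢ/Kᵢ = 1.293 — both > 1, two phases present.
Newton–Raphson from ψ = 0.42:
  ψ = 0.420: g = -0.0875, g' = -0.346 → ψ = 0.167
  ψ = 0.167: g = 0.0134, g' = -0.484 → ψ = 0.195
Converged at ψ = 0.195.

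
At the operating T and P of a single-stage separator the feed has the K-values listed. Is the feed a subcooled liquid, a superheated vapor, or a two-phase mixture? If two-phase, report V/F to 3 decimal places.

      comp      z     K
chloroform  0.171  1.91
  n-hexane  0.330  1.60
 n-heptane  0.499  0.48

two-phase, V/F = 0.252

ΣzᵢKᵢ = 1.094; Σzᵢ/Kᵢ = 1.335.
Both exceed 1, so a two-phase solution exists.
Rachford–Rice: g(ψ) = Σ zᵢ(Kᵢ−1)/(1+ψ(Kᵢ−1)) = 0.
Newton iteration, ψ⁰ = 0.41:
  ψ = 0.410: g = -0.0576, g' = -0.370 → ψ = 0.254
  ψ = 0.254: g = -0.0009, g' = -0.362 → ψ = 0.252
Converged at ψ = 0.252.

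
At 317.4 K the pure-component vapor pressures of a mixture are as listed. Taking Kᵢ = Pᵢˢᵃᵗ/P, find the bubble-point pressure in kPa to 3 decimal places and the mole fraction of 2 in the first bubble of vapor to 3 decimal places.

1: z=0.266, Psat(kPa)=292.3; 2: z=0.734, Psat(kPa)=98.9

Pbub = 150.344 kPa, y_2 = 0.483

At the bubble point ψ → 0, so ΣzᵢKᵢ = 1 with Kᵢ = Pᵢˢᵃᵗ/P ⇒ P = ΣzᵢPᵢˢᵃᵗ.
P = 0.266·292.3 + 0.734·98.9 = 150.344 kPa
yᵢ = zᵢPᵢˢᵃᵗ/P ⇒ y_2 = 0.734·98.9/150.344 = 0.483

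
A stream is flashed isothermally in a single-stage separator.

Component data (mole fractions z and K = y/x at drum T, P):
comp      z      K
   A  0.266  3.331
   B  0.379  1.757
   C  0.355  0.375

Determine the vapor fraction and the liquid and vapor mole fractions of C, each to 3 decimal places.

ψ = 0.738, x_C = 0.659, y_C = 0.247

Rachford–Rice: g(ψ) = Σ zᵢ(Kᵢ−1)/(1+ψ(Kᵢ−1)) = 0.
Check two-phase: ΣzᵢKᵢ = 1.685 > 1 and Σzᵢ/Kᵢ = 1.242 > 1, so g(0) = 0.685 > 0 and g(1) = -0.242 < 0.
Iterate (Newton) starting at ψ = 0.5:
  ψ = 0.500: g = 0.1717, g' = -0.716 → ψ = 0.740
  ψ = 0.740: g = -0.0013, g' = -0.764 → ψ = 0.738
Converged at ψ = 0.738.
Compositions from xᵢ = zᵢ/(1+ψ(Kᵢ−1)), yᵢ = Kᵢxᵢ:
  A: x = 0.098, y = 0.326
  B: x = 0.243, y = 0.427
  C: x = 0.659, y = 0.247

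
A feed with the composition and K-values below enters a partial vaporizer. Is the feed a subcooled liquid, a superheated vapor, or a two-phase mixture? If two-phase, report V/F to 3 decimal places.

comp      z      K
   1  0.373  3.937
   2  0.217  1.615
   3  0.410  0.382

ΣzᵢKᵢ = 1.976; Σzᵢ/Kᵢ = 1.302.
Both exceed 1, so a two-phase solution exists.
Let ψ = V/F and solve Σ zᵢ(Kᵢ−1)/(1+ψ(Kᵢ−1)) = 0.
Newton–Raphson from ψ = 0.5:
  ψ = 0.500: g = 0.1792, g' = -0.904 → ψ = 0.698
  ψ = 0.698: g = 0.0068, g' = -0.870 → ψ = 0.706
Converged at ψ = 0.706.

two-phase, V/F = 0.706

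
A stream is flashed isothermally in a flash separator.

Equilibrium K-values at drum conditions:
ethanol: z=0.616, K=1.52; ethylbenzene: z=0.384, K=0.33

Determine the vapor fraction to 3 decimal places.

ψ = 0.181

Let ψ = V/F and solve Σ zᵢ(Kᵢ−1)/(1+ψ(Kᵢ−1)) = 0.
Feasibility: ΣzᵢKᵢ = 1.063, Σzᵢ/Kᵢ = 1.569 — both > 1, two phases present.
Newton–Raphson from ψ = 0.5:
  ψ = 0.500: g = -0.1327, g' = -0.495 → ψ = 0.232
  ψ = 0.232: g = -0.0187, g' = -0.374 → ψ = 0.182
  ψ = 0.182: g = -0.0003, g' = -0.363 → ψ = 0.181
Converged at ψ = 0.181.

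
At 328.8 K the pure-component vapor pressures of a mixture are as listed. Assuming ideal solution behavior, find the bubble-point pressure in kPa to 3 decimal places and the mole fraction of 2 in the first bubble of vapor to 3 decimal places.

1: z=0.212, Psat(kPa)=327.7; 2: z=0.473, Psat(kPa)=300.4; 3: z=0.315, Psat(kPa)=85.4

Pbub = 238.463 kPa, y_2 = 0.596

At the bubble point ψ → 0, so ΣzᵢKᵢ = 1 with Kᵢ = Pᵢˢᵃᵗ/P ⇒ P = ΣzᵢPᵢˢᵃᵗ.
P = 0.212·327.7 + 0.473·300.4 + 0.315·85.4 = 238.463 kPa
yᵢ = zᵢPᵢˢᵃᵗ/P ⇒ y_2 = 0.473·300.4/238.463 = 0.596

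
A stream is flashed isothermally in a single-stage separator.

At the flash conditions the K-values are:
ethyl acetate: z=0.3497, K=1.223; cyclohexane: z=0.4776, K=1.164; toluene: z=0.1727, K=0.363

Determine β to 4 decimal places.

β = 0.3832

Material balance + equilibrium reduce to Σ zᵢ(Kᵢ−1)/(1+β(Kᵢ−1)) = 0.
Check two-phase: ΣzᵢKᵢ = 1.0463 > 1 and Σzᵢ/Kᵢ = 1.1720 > 1, so g(0) = 0.0463 > 0 and g(1) = -0.1720 < 0.
Iterate (Newton) starting at β = 0.5:
  β = 0.5000: g = -0.01887, g' = -0.1759 → β = 0.3927
  β = 0.3927: g = -0.00142, g' = -0.1507 → β = 0.3833
  β = 0.3833: g = -0.00001, g' = -0.1488 → β = 0.3832
Converged at β = 0.3832.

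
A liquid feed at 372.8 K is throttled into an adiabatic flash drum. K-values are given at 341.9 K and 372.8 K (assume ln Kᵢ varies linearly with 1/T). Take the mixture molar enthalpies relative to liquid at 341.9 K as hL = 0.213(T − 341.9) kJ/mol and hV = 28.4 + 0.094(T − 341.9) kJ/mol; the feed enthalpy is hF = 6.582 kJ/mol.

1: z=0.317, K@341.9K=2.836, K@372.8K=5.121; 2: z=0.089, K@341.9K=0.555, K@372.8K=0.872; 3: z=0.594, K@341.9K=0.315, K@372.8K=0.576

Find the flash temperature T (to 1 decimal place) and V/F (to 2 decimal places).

T = 347.1 K, V/F = 0.20

Adiabatic flash: solve Rachford–Rice at each trial T, then check hF = ψ·hV(T) + (1−ψ)·hL(T).
  T = 341.9 K: K = (2.836, 0.555, 0.315), RR gives ψ = 0.112, H_out = 3.190 kJ/mol
  T = 372.8 K: K = (5.121, 0.872, 0.576), RR gives ψ = 0.642, H_out = 22.448 kJ/mol
  T = 357.4 K: K = (3.864, 0.703, 0.432), RR gives ψ = 0.353, H_out = 12.672 kJ/mol
  T = 349.6 K: K = (3.318, 0.626, 0.370), RR gives ψ = 0.235, H_out = 8.093 kJ/mol
  T = 345.8 K: K = (3.073, 0.590, 0.342), RR gives ψ = 0.176, H_out = 5.752 kJ/mol
  T = 347.7 K: K = (3.194, 0.608, 0.356), RR gives ψ = 0.206, H_out = 6.937 kJ/mol
Linear interpolation between T = 345.8 (H_out = 5.752) and T = 347.7 (H_out = 6.937) on hF = 6.582 gives T ≈ 347.1 K, at which ψ = 0.20.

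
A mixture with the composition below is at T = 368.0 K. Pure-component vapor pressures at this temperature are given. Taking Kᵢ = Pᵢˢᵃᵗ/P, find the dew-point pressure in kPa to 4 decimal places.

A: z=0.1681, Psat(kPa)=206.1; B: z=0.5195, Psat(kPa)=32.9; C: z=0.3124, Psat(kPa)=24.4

At the dew point ψ → 1, so Σzᵢ/Kᵢ = 1 with Kᵢ = Pᵢˢᵃᵗ/P ⇒ 1/P = Σzᵢ/Pᵢˢᵃᵗ.
1/P = 0.1681/206.1 + 0.5195/32.9 + 0.3124/24.4 = 0.0294092 ⇒ P = 34.0030 kPa

Pdew = 34.0030 kPa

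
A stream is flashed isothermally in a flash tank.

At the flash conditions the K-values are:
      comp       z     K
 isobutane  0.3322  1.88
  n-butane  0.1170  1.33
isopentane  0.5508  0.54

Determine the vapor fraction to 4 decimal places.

ψ = 0.2171

Material balance + equilibrium reduce to Σ zᵢ(Kᵢ−1)/(1+ψ(Kᵢ−1)) = 0.
Feasibility: ΣzᵢKᵢ = 1.0776, Σzᵢ/Kᵢ = 1.2847 — both > 1, two phases present.
Newton–Raphson from ψ = 0.69:
  ψ = 0.6900: g = -0.15784, g' = -0.3582 → ψ = 0.2493
  ψ = 0.2493: g = -0.01078, g' = -0.3326 → ψ = 0.2169
  ψ = 0.2169: g = 0.00006, g' = -0.3363 → ψ = 0.2171
Converged at ψ = 0.2171.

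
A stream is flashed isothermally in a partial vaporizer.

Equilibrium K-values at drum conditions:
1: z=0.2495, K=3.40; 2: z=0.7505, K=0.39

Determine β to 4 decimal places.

β = 0.0963

Newton iteration, β⁰ = 0.6:
  β = 0.6000: g = -0.47668, g' = -0.9361 → β = 0.0908
  β = 0.0908: g = 0.00700, g' = -1.2818 → β = 0.0963
Converged at β = 0.0963.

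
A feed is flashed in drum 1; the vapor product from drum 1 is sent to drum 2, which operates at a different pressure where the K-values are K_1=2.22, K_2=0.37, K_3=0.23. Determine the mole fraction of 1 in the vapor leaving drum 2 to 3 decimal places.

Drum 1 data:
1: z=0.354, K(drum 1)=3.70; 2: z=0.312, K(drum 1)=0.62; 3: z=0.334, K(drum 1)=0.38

y_1 (drum 2) = 0.805

Drum 1:
Newton–Raphson from ψ₁ = 0.5:
  ψ₁ = 0.500: g = -0.0398, g' = -0.806 → ψ₁ = 0.451
  ψ₁ = 0.451: g = 0.0007, g' = -0.838 → ψ₁ = 0.452
Converged at ψ₁ = 0.452.
Drum-1 compositions:
  1: x = 0.160, y = 0.590
  2: x = 0.377, y = 0.234
  3: x = 0.464, y = 0.176
Drum-2 feed = drum-1 vapor: z₂ = (0.5902, 0.2335, 0.1763).
Drum 2:
Let ψ₂ = V/F and solve Σ zᵢ(Kᵢ−1)/(1+ψ₂(Kᵢ−1)) = 0.
Feasibility: ΣzᵢKᵢ = 1.437, Σzᵢ/Kᵢ = 1.663 — both > 1, two phases present.
Newton iteration, ψ₂⁰ = 0.5:
  ψ₂ = 0.500: g = 0.0118, g' = -0.813 → ψ₂ = 0.515
  ψ₂ = 0.515: g = -0.0001, g' = -0.821 → ψ₂ = 0.514
Converged at ψ₂ = 0.514.
  1: x = 0.363, y = 0.805
  2: x = 0.345, y = 0.128
  3: x = 0.292, y = 0.067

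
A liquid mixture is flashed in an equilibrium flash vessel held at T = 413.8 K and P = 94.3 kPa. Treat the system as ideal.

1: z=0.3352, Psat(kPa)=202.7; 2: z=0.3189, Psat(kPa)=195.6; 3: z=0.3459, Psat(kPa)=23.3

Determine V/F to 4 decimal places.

V/F = 0.5578

Raoult's law: Kᵢ = Pᵢˢᵃᵗ/P = Pᵢˢᵃᵗ/94.3.
  K_1 = 202.7/94.3 = 2.149523, K_2 = 195.6/94.3 = 2.074231, K_3 = 23.3/94.3 = 0.247084
Rachford–Rice: g(V/F) = Σ zᵢ(Kᵢ−1)/(1+V/F(Kᵢ−1)) = 0.
Check two-phase: ΣzᵢKᵢ = 1.4675 > 1 and Σzᵢ/Kᵢ = 1.7096 > 1, so g(0) = 0.4675 > 0 and g(1) = -0.7096 < 0.
Iterate (Newton) starting at V/F = 0.5:
  V/F = 0.5000: g = 0.04988, g' = -0.8387 → V/F = 0.5595
  V/F = 0.5595: g = -0.00151, g' = -0.8930 → V/F = 0.5578
Converged at V/F = 0.5578.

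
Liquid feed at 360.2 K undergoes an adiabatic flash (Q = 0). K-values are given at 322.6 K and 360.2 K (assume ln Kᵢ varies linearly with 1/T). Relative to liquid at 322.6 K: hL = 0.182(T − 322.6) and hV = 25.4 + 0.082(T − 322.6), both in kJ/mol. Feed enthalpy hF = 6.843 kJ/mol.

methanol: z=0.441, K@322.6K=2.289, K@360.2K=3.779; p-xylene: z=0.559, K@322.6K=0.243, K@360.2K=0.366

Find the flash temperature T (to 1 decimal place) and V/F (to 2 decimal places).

T = 329.1 K, V/F = 0.23

Adiabatic flash: solve Rachford–Rice at each trial T, then check hF = ψ·hV(T) + (1−ψ)·hL(T).
  T = 322.6 K: K = (2.289, 0.243), RR gives ψ = 0.149, H_out = 3.782 kJ/mol
  T = 360.2 K: K = (3.779, 0.366), RR gives ψ = 0.494, H_out = 17.543 kJ/mol
  T = 341.4 K: K = (2.982, 0.302), RR gives ψ = 0.349, H_out = 11.640 kJ/mol
  T = 332.0 K: K = (2.622, 0.272), RR gives ψ = 0.261, H_out = 8.091 kJ/mol
  T = 327.3 K: K = (2.452, 0.257), RR gives ψ = 0.209, H_out = 6.059 kJ/mol
  T = 329.6 K: K = (2.535, 0.264), RR gives ψ = 0.235, H_out = 7.080 kJ/mol
Linear interpolation between T = 327.3 (H_out = 6.059) and T = 329.6 (H_out = 7.080) on hF = 6.843 gives T ≈ 329.1 K, at which ψ = 0.23.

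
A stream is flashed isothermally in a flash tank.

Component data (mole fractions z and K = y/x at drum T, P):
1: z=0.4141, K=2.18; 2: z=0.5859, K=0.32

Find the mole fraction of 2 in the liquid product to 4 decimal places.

x_2 = 0.6344

Let β = V/F and solve Σ zᵢ(Kᵢ−1)/(1+β(Kᵢ−1)) = 0.
Feasibility: ΣzᵢKᵢ = 1.0902, Σzᵢ/Kᵢ = 2.0209 — both > 1, two phases present.
Iterate (Newton) starting at β = 0.5:
  β = 0.5000: g = -0.29634, g' = -0.8500 → β = 0.1514
  β = 0.1514: g = -0.02955, g' = -0.7517 → β = 0.1121
  β = 0.1121: g = 0.00029, g' = -0.7672 → β = 0.1124
Converged at β = 0.1124.
Compositions from xᵢ = zᵢ/(1+β(Kᵢ−1)), yᵢ = Kᵢxᵢ:
  1: x = 0.3656, y = 0.7970
  2: x = 0.6344, y = 0.2030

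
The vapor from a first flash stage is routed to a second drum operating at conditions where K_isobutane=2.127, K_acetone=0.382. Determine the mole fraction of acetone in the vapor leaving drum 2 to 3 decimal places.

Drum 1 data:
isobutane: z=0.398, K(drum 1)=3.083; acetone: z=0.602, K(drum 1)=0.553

y_acetone (drum 2) = 0.247

Drum 1:
Let ψ₁ = V/F and solve Σ zᵢ(Kᵢ−1)/(1+ψ₁(Kᵢ−1)) = 0.
g(0) = ΣzᵢKᵢ − 1 = 0.560 and g(1) = 1 − Σzᵢ/Kᵢ = -0.218, so a root lies in (0, 1).
Binary case is linear: z₁(K₁−1)(1+ψ₁(K₂−1)) + z₂(K₂−1)(1+ψ₁(K₁−1)) = 0
⇒ ψ₁ = [z₁(K₁−1)+z₂(K₂−1)] / [−(K₁−1)(K₂−1)] = 0.5599/0.9311 = 0.601
Drum-1 compositions:
  isobutane: x = 0.177, y = 0.545
  acetone: x = 0.823, y = 0.455
Drum-2 feed = drum-1 vapor: z₂ = (0.5447, 0.4553).
Drum 2:
Rachford–Rice: g(ψ₂) = Σ zᵢ(Kᵢ−1)/(1+ψ₂(Kᵢ−1)) = 0.
Check two-phase: ΣzᵢKᵢ = 1.333 > 1 and Σzᵢ/Kᵢ = 1.448 > 1, so g(0) = 0.333 > 0 and g(1) = -0.448 < 0.
Binary case is linear: z₁(K₁−1)(1+ψ₂(K₂−1)) + z₂(K₂−1)(1+ψ₂(K₁−1)) = 0
⇒ ψ₂ = [z₁(K₁−1)+z₂(K₂−1)] / [−(K₁−1)(K₂−1)] = 0.3325/0.6965 = 0.477
  isobutane: x = 0.354, y = 0.753
  acetone: x = 0.646, y = 0.247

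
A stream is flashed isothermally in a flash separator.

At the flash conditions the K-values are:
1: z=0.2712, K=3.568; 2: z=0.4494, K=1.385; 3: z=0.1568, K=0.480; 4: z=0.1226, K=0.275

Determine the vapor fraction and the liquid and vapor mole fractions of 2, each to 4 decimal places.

ψ = 0.8124, x_2 = 0.3423, y_2 = 0.4741

Material balance + equilibrium reduce to Σ zᵢ(Kᵢ−1)/(1+ψ(Kᵢ−1)) = 0.
Feasibility: ΣzᵢKᵢ = 1.6990, Σzᵢ/Kᵢ = 1.1730 — both > 1, two phases present.
Newton iteration, ψ⁰ = 0.5:
  ψ = 0.5000: g = 0.20040, g' = -0.6257 → ψ = 0.8203
  ψ = 0.8203: g = -0.00582, g' = -0.7451 → ψ = 0.8125
  ψ = 0.8125: g = -0.00004, g' = -0.7351 → ψ = 0.8124
Converged at ψ = 0.8124.
Compositions from xᵢ = zᵢ/(1+ψ(Kᵢ−1)), yᵢ = Kᵢxᵢ:
  1: x = 0.0879, y = 0.3135
  2: x = 0.3423, y = 0.4741
  3: x = 0.2715, y = 0.1303
  4: x = 0.2983, y = 0.0820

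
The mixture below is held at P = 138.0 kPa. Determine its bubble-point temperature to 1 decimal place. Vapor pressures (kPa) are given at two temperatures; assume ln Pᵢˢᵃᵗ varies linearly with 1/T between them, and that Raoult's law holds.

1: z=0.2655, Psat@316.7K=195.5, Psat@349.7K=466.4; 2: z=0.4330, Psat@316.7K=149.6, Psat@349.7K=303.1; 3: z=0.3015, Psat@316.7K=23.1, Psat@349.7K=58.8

T = 320.9 K

Bubble-point temperature: ΣzᵢPᵢˢᵃᵗ(T) = P. Interpolate ln Pᵢˢᵃᵗ = aᵢ + bᵢ/T.
  T = 316.7 K: ΣzᵢPᵢˢᵃᵗ = 123.65 kPa
  T = 349.7 K: ΣzᵢPᵢˢᵃᵗ = 272.80 kPa
  T = 333.2 K: ΣzᵢPᵢˢᵃᵗ = 187.12 kPa
  T = 324.9 K: ΣzᵢPᵢˢᵃᵗ = 152.68 kPa
  T = 320.8 K: ΣzᵢPᵢˢᵃᵗ = 137.57 kPa
  T = 322.9 K: ΣzᵢPᵢˢᵃᵗ = 145.16 kPa
Interpolating between 320.8 K and 322.9 K gives T ≈ 320.9 K.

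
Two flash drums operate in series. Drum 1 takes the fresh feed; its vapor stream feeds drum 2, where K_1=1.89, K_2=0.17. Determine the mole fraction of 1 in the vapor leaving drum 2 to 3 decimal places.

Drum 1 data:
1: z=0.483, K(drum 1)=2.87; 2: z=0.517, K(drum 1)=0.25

y_1 (drum 2) = 0.912

Drum 1:
Material balance + equilibrium reduce to Σ zᵢ(Kᵢ−1)/(1+ψ₁(Kᵢ−1)) = 0.
Feasibility: ΣzᵢKᵢ = 1.515, Σzᵢ/Kᵢ = 2.236 — both > 1, two phases present.
Binary case is linear: z₁(K₁−1)(1+ψ₁(K₂−1)) + z₂(K₂−1)(1+ψ₁(K₁−1)) = 0
⇒ ψ₁ = [z₁(K₁−1)+z₂(K₂−1)] / [−(K₁−1)(K₂−1)] = 0.5155/1.4025 = 0.368
Drum-1 compositions:
  1: x = 0.286, y = 0.822
  2: x = 0.714, y = 0.178
Drum-2 feed = drum-1 vapor: z₂ = (0.8216, 0.1784).
Drum 2:
Material balance + equilibrium reduce to Σ zᵢ(Kᵢ−1)/(1+ψ₂(Kᵢ−1)) = 0.
Check two-phase: ΣzᵢKᵢ = 1.583 > 1 and Σzᵢ/Kᵢ = 1.484 > 1, so g(0) = 0.583 > 0 and g(1) = -0.484 < 0.
Newton–Raphson from ψ₂ = 0.7:
  ψ₂ = 0.700: g = 0.0971, g' = -0.947 → ψ₂ = 0.802
  ψ₂ = 0.802: g = -0.0169, g' = -1.324 → ψ₂ = 0.790
  ψ₂ = 0.790: g = -0.0004, g' = -1.260 → ψ₂ = 0.789
Converged at ψ₂ = 0.789.
  1: x = 0.483, y = 0.912
  2: x = 0.517, y = 0.088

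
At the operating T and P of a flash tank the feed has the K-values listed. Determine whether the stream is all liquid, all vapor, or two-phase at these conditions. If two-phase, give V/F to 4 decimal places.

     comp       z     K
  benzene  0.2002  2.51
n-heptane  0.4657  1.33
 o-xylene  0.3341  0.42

two-phase, V/F = 0.5756

ΣzᵢKᵢ = 1.2622; Σzᵢ/Kᵢ = 1.2254.
Both exceed 1, so a two-phase solution exists.
Material balance + equilibrium reduce to Σ zᵢ(Kᵢ−1)/(1+ψ(Kᵢ−1)) = 0.
Iterate (Newton) starting at ψ = 0.61:
  ψ = 0.6100: g = -0.01459, g' = -0.4280 → ψ = 0.5759
  ψ = 0.5759: g = -0.00014, g' = -0.4198 → ψ = 0.5756
Converged at ψ = 0.5756.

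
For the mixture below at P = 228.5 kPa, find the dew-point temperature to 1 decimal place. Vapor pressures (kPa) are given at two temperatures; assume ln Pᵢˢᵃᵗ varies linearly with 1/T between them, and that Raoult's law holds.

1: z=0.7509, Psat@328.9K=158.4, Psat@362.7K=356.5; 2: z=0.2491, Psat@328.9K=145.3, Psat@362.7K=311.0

T = 344.5 K

Dew-point temperature: Σzᵢ·P/Pᵢˢᵃᵗ(T) = 1. Interpolate ln Pᵢˢᵃᵗ = aᵢ + bᵢ/T.
  T = 328.9 K: ΣzᵢP/Pᵢˢᵃᵗ = 1.4749
  T = 362.7 K: ΣzᵢP/Pᵢˢᵃᵗ = 0.6643
  T = 345.8 K: ΣzᵢP/Pᵢˢᵃᵗ = 0.9707
  T = 337.4 K: ΣzᵢP/Pᵢˢᵃᵗ = 1.1888
  T = 341.6 K: ΣzᵢP/Pᵢˢᵃᵗ = 1.0729
  T = 343.7 K: ΣzᵢP/Pᵢˢᵃᵗ = 1.0202
  T = 344.8 K: ΣzᵢP/Pᵢˢᵃᵗ = 0.9939
Interpolating between 343.7 K and 344.8 K gives T ≈ 344.5 K.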